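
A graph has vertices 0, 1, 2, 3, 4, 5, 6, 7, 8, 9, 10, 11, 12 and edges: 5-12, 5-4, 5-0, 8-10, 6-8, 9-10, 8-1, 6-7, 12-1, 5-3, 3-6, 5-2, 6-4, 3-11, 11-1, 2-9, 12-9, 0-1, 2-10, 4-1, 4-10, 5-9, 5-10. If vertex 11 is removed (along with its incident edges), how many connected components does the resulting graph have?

With 11 gone, the remaining components are: {0, 1, 2, 3, 4, 5, 6, 7, 8, 9, 10, 12}.
That is 1 component.

1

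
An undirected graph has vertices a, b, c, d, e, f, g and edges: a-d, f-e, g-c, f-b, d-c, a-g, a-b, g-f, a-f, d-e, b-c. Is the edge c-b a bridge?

After removing c-b, the path c-g-a-b still connects them, so the edge is not a bridge.

No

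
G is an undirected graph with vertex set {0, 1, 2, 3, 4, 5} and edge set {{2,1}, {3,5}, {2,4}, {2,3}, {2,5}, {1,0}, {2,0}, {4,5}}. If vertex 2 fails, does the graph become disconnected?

Deleting 2 raises the number of components from 1 to 2, so 2 is a cut vertex.

Yes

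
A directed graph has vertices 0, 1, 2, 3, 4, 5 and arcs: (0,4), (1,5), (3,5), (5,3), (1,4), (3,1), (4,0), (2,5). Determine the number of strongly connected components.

3

{1, 3, 5} are all mutually reachable — one SCC of size 3.
{0, 4} are all mutually reachable — one SCC of size 2.
{2} is an SCC by itself.
That gives 3 strongly connected components.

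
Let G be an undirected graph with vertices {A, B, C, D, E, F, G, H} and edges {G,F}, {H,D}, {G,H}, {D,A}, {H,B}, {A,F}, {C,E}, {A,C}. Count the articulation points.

3

Removing A increases the component count from 1 to 2, so A is a cut vertex.
Removing C increases the component count from 1 to 2, so C is a cut vertex.
Removing H increases the component count from 1 to 2, so H is a cut vertex.
By contrast removing D leaves 1 component; it is not a cut vertex. No other vertex is a cut vertex either.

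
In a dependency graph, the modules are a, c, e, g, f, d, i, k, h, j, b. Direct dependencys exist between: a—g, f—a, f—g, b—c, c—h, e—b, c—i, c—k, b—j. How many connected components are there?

3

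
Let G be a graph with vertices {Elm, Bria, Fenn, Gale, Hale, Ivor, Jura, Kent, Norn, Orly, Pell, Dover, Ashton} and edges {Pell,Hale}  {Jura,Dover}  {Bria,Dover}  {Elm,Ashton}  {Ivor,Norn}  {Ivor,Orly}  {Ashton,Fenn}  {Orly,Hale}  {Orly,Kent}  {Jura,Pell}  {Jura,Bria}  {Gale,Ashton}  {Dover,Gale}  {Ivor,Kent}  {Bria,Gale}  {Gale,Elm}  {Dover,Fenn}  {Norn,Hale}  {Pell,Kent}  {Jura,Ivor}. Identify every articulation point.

Jura

Removing Jura increases the component count from 1 to 2, so Jura is a cut vertex.
By contrast removing Gale leaves 1 component; it is not a cut vertex. No other vertex is a cut vertex either.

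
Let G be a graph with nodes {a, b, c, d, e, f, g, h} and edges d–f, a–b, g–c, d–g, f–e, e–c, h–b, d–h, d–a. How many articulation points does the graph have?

Removing d increases the component count from 1 to 2, so d is a cut vertex.
By contrast removing g leaves 1 component; it is not a cut vertex. No other vertex is a cut vertex either.

1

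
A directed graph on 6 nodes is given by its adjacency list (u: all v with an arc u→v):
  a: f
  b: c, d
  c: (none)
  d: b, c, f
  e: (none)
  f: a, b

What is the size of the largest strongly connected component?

4

{a, b, d, f} are all mutually reachable — one SCC of size 4.
{c} is an SCC by itself.
{e} is an SCC by itself.
The largest has 4 vertices.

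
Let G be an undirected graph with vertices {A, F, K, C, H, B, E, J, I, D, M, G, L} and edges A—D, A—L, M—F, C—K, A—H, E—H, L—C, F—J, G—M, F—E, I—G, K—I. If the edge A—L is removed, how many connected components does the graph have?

A and L are still connected via A-H-E-F-M-G-I-K-C-L, so the component count stays at 2.

2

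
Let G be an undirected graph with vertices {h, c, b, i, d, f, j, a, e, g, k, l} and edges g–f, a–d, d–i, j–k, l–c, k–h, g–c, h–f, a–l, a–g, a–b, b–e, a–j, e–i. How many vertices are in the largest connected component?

12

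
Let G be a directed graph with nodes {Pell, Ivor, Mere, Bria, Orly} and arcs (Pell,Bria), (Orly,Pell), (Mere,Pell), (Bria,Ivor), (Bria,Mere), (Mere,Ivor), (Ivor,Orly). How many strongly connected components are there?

{Bria, Ivor, Mere, Orly, Pell} are all mutually reachable — one SCC of size 5.
That gives 1 strongly connected component.

1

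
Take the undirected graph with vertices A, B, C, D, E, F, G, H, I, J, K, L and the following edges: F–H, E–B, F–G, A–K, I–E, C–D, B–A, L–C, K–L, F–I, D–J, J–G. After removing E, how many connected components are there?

With E gone, the remaining components are: {A, B, C, D, F, G, H, I, J, K, L}.
That is 1 component.

1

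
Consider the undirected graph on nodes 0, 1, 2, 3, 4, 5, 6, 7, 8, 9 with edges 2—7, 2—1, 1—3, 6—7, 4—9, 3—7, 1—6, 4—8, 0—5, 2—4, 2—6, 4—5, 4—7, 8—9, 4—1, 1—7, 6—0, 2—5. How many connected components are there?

1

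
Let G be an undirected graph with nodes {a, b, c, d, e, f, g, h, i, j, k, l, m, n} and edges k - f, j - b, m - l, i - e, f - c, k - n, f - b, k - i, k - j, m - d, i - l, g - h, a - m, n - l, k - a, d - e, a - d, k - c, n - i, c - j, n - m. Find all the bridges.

The edges on the cycle n-m-l-n are not bridges since each lies on that cycle.
But removing g - h disconnects g from h — this is a bridge.

g-h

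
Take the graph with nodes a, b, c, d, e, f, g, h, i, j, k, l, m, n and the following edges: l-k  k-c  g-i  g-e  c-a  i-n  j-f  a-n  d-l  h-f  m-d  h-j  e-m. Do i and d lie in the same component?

Yes

From i we can reach a, c, d, e, g, i, k, l, m, n, which includes d.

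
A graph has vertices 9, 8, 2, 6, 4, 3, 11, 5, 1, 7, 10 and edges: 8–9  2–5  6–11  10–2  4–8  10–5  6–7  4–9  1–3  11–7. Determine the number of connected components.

4

Starting from 1 we can reach 1, 3. That is one component of size 2.
Starting from 4 we can reach 4, 8, 9. That is one component of size 3.
Starting from 2 we can reach 2, 5, 10. That is one component of size 3.
Starting from 6 we can reach 6, 7, 11. That is one component of size 3.
Total: 4 components.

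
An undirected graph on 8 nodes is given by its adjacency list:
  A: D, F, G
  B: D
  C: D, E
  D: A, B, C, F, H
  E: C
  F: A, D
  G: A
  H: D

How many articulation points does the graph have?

Removing A increases the component count from 1 to 2, so A is a cut vertex.
Removing C increases the component count from 1 to 2, so C is a cut vertex.
Removing D increases the component count from 1 to 4, so D is a cut vertex.
By contrast removing F leaves 1 component; it is not a cut vertex. No other vertex is a cut vertex either.

3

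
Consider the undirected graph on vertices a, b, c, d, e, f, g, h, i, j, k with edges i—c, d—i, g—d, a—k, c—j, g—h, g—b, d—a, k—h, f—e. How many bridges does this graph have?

5

The edges on the cycle g-d-a-k-h-g are not bridges since each lies on that cycle.
But removing f—e disconnects f from e; removing i—c disconnects i from c; removing j—c disconnects j from c; removing g—b disconnects g from b — these are bridges.
In total 5 edges are bridges.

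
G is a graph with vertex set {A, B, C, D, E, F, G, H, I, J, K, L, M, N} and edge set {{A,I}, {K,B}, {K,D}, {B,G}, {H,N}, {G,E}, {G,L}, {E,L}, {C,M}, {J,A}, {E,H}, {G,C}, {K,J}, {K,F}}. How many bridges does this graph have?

The edges on the cycle G-E-L-G are not bridges since each lies on that cycle.
But removing K-F disconnects K from F; removing I-A disconnects I from A; removing B-G disconnects B from G; removing K-J disconnects K from J — these are bridges.
In total 11 edges are bridges.

11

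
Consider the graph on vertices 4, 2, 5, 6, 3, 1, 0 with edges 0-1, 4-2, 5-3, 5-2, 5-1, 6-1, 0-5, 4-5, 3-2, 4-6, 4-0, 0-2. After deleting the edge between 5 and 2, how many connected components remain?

1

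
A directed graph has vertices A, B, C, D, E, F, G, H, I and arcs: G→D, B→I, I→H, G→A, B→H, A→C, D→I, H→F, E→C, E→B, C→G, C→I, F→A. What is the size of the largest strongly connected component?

7

{A, C, D, F, G, H, I} are all mutually reachable — one SCC of size 7.
{B} is an SCC by itself.
{E} is an SCC by itself.
The largest has 7 vertices.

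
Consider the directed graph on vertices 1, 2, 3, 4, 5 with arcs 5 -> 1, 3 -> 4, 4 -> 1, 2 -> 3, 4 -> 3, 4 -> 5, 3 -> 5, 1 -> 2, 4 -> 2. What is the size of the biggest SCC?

{1, 2, 3, 4, 5} are all mutually reachable — one SCC of size 5.
The largest has 5 vertices.

5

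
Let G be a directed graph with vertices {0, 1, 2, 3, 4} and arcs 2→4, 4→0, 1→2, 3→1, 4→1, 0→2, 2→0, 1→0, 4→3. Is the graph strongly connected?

Yes

From 2 we can reach every vertex (0, 1, 2, 3, 4), and every vertex can reach 2 (0, 1, 2, 3, 4). So the whole graph is one strongly connected component.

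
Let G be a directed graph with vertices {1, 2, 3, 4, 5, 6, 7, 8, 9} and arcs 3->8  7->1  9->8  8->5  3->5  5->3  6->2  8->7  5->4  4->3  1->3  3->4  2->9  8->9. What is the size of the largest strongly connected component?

7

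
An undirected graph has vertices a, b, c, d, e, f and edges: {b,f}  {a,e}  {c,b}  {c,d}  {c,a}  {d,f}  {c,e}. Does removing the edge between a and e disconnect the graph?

No

After removing a–e, the path a-c-e still connects them, so the edge is not a bridge.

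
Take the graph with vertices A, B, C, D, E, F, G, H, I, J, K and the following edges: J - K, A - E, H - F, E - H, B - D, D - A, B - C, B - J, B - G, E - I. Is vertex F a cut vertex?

No

Deleting F leaves 1 component (was 1), so F is not a cut vertex.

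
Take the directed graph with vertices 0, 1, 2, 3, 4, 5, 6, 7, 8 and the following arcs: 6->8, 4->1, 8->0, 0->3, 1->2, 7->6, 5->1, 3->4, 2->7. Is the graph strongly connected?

No

There is no directed path from 3 to 5, so the graph is not strongly connected.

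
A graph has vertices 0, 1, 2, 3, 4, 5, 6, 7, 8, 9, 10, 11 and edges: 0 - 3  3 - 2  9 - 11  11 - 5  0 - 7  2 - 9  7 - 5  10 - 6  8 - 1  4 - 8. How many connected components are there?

Starting from 6 we can reach 6, 10. That is one component of size 2.
Starting from 1 we can reach 1, 4, 8. That is one component of size 3.
Starting from 0 we can reach 0, 2, 3, 5, 7, 9, 11. That is one component of size 7.
Total: 3 components.

3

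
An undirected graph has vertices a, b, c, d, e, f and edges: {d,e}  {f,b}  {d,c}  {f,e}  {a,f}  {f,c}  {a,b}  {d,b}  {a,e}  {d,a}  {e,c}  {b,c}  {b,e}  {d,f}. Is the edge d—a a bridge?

No

After removing d—a, the path d-f-a still connects them, so the edge is not a bridge.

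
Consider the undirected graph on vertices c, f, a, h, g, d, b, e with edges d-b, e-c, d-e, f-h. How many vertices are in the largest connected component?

4

g is isolated — a component by itself.
a is isolated — a component by itself.
Starting from f we can reach f, h. That is one component of size 2.
Starting from b we can reach b, c, d, e. That is one component of size 4.
The largest has 4 vertices.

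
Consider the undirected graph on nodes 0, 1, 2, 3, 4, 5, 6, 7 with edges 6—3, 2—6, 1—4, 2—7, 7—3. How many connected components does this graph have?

4

5 is isolated — a component by itself.
0 is isolated — a component by itself.
Starting from 1 we can reach 1, 4. That is one component of size 2.
Starting from 2 we can reach 2, 3, 6, 7. That is one component of size 4.
Total: 4 components.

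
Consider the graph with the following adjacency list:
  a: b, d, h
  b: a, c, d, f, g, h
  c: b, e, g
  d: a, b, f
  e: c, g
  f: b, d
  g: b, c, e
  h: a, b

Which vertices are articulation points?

Removing b increases the component count from 1 to 2, so b is a cut vertex.
By contrast removing a leaves 1 component; it is not a cut vertex. No other vertex is a cut vertex either.

b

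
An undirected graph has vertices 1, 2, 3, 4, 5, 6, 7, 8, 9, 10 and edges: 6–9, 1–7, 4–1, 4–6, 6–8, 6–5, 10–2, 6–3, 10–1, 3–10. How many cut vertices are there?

3

Removing 1 increases the component count from 1 to 2, so 1 is a cut vertex.
Removing 6 increases the component count from 1 to 4, so 6 is a cut vertex.
Removing 10 increases the component count from 1 to 2, so 10 is a cut vertex.
By contrast removing 4 leaves 1 component; it is not a cut vertex. No other vertex is a cut vertex either.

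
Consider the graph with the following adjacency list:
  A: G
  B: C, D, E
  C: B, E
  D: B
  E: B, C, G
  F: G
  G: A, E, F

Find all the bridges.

A-G, B-D, E-G, F-G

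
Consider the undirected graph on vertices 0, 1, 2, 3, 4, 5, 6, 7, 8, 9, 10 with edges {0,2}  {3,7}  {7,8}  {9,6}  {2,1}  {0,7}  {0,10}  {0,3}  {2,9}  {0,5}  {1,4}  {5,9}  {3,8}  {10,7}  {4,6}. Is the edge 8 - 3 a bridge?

After removing 8 - 3, the path 8-7-3 still connects them, so the edge is not a bridge.

No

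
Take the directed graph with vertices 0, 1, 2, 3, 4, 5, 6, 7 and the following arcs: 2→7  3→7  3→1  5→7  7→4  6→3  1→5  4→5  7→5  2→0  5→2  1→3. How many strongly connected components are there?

4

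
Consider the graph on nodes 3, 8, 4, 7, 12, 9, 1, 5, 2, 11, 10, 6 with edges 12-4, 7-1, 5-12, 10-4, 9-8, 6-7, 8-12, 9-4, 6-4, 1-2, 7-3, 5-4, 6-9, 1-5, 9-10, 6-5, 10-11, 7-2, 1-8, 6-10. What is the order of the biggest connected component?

12

Starting from 1 we can reach 1, 2, 3, 4, 5, 6, 7, 8, 9, 10, 11, 12. That is one component of size 12.
The largest has 12 vertices.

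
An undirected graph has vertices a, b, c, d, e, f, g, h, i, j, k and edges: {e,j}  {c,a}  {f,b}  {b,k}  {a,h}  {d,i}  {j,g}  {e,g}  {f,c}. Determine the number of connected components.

3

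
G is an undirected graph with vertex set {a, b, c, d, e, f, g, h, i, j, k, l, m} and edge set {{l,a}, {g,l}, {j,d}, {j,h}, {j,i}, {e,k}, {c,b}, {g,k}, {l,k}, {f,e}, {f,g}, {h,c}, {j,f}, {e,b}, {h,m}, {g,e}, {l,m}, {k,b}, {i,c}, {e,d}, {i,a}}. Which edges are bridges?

none

The edges on the cycle j-h-m-l-g-f-j are not bridges since each lies on that cycle.
Every edge lies on some cycle, so there are no bridges.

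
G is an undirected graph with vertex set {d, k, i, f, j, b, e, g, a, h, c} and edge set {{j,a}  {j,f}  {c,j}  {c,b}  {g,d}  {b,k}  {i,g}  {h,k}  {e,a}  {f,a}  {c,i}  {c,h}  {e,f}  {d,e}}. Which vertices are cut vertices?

c

Removing c increases the component count from 1 to 2, so c is a cut vertex.
By contrast removing i leaves 1 component; it is not a cut vertex. No other vertex is a cut vertex either.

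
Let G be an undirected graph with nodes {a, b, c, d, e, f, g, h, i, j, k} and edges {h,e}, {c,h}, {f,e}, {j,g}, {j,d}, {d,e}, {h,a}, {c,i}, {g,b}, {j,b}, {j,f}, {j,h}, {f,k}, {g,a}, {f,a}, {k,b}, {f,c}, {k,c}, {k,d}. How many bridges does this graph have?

The edges on the cycle j-f-k-d-e-h-j are not bridges since each lies on that cycle.
But removing i-c disconnects i from c — this is a bridge.

1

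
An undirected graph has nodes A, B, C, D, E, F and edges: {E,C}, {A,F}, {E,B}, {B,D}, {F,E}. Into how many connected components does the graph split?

1

Starting from A we can reach A, B, C, D, E, F. That is one component of size 6.
Total: 1 component.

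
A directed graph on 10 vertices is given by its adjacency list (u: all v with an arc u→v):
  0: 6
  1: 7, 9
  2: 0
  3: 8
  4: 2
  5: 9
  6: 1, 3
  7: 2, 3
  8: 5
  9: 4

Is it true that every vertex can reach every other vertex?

Yes

From 7 we can reach every vertex (0, 1, 2, 3, 4, 5, 6, 7, 8, 9), and every vertex can reach 7 (0, 1, 2, 3, 4, 5, 6, 7, 8, 9). So the whole graph is one strongly connected component.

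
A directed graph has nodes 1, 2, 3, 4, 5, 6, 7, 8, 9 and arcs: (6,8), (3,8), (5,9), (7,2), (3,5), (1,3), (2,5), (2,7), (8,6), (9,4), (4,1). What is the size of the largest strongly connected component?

{1, 3, 4, 5, 9} are all mutually reachable — one SCC of size 5.
{2, 7} are all mutually reachable — one SCC of size 2.
{6, 8} are all mutually reachable — one SCC of size 2.
The largest has 5 vertices.

5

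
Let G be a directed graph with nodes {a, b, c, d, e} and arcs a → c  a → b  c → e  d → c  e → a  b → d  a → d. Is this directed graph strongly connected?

From d we can reach every vertex (a, b, c, d, e), and every vertex can reach d (a, b, c, d, e). So the whole graph is one strongly connected component.

Yes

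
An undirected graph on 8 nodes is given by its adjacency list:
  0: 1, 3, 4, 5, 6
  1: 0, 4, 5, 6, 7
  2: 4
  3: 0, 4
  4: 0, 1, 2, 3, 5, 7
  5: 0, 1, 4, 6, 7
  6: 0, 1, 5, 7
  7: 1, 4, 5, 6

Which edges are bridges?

2-4

The edges on the cycle 0-3-4-0 are not bridges since each lies on that cycle.
But removing 4-2 disconnects 4 from 2 — this is a bridge.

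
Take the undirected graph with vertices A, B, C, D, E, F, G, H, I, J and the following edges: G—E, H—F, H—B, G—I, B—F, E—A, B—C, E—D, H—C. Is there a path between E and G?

Yes

From E we can reach A, D, E, G, I, which includes G.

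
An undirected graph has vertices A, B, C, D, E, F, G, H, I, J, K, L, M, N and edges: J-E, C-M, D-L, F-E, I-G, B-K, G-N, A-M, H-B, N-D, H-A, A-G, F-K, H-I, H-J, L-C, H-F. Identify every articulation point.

Removing H increases the component count from 1 to 2, so H is a cut vertex.
By contrast removing N leaves 1 component; it is not a cut vertex. No other vertex is a cut vertex either.

H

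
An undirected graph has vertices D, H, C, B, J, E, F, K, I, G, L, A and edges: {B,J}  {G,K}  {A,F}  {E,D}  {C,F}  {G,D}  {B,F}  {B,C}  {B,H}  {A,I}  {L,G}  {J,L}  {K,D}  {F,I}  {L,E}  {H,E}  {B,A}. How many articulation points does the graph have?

Removing B increases the component count from 1 to 2, so B is a cut vertex.
By contrast removing H leaves 1 component; it is not a cut vertex. No other vertex is a cut vertex either.

1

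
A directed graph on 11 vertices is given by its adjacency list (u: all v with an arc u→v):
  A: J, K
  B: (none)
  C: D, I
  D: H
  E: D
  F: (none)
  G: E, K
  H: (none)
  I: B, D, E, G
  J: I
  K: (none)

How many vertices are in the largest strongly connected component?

{C} is an SCC by itself.
{F} is an SCC by itself.
{A} is an SCC by itself.
{I} is an SCC by itself.
{J} is an SCC by itself.
(and 6 more singleton SCCs)
The largest has 1 vertex.

1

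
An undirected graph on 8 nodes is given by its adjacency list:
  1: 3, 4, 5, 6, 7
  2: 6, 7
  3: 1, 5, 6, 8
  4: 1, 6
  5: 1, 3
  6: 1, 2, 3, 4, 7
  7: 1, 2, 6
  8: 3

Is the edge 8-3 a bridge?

Yes

Removing 8-3 leaves no path between 8 and 3: the component count goes from 1 to 2. So it is a bridge.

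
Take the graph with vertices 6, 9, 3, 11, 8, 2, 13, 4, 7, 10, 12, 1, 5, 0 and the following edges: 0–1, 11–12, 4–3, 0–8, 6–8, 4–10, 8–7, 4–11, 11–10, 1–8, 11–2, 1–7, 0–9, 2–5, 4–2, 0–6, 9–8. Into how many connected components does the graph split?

13 is isolated — a component by itself.
Starting from 0 we can reach 0, 1, 6, 7, 8, 9. That is one component of size 6.
Starting from 2 we can reach 2, 3, 4, 5, 10, 11, 12. That is one component of size 7.
Total: 3 components.

3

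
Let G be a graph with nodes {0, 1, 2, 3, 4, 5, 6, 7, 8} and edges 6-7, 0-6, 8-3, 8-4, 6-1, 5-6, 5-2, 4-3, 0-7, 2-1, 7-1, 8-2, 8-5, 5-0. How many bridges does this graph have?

The edges on the cycle 8-4-3-8 are not bridges since each lies on that cycle.
Every edge lies on some cycle, so there are no bridges.

0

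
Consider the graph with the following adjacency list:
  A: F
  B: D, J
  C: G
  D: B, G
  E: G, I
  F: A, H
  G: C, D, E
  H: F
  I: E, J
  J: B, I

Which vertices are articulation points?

Removing F increases the component count from 2 to 3, so F is a cut vertex.
Removing G increases the component count from 2 to 3, so G is a cut vertex.
By contrast removing B leaves 2 components; it is not a cut vertex. No other vertex is a cut vertex either.

F, G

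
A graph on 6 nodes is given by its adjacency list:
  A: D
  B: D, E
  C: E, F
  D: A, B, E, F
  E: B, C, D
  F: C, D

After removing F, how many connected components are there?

1

With F gone, the remaining components are: {A, B, C, D, E}.
That is 1 component.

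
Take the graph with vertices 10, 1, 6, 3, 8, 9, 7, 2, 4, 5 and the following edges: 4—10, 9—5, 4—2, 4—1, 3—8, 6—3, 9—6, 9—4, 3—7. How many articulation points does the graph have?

Removing 3 increases the component count from 1 to 3, so 3 is a cut vertex.
Removing 4 increases the component count from 1 to 4, so 4 is a cut vertex.
Removing 6 increases the component count from 1 to 2, so 6 is a cut vertex.
Likewise 9 is a cut vertex.
By contrast removing 1 leaves 1 component; it is not a cut vertex. No other vertex is a cut vertex either.

4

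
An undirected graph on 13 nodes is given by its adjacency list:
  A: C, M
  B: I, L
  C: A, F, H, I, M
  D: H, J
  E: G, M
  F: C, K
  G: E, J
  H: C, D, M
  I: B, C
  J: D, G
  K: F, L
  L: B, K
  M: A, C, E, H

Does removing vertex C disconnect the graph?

Yes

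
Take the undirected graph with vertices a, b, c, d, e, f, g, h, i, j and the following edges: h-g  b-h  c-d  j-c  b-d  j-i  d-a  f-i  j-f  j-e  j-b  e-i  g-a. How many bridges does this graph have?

0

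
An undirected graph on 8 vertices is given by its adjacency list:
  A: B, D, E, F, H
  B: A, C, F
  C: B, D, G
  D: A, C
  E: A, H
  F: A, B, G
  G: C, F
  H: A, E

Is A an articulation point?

Deleting A raises the number of components from 1 to 2, so A is a cut vertex.

Yes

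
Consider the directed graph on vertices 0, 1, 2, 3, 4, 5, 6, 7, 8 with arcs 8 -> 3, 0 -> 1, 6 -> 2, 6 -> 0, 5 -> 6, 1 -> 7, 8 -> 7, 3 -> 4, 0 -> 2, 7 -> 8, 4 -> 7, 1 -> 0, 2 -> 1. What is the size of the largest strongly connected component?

{3, 4, 7, 8} are all mutually reachable — one SCC of size 4.
{0, 1, 2} are all mutually reachable — one SCC of size 3.
{5} is an SCC by itself.
{6} is an SCC by itself.
The largest has 4 vertices.

4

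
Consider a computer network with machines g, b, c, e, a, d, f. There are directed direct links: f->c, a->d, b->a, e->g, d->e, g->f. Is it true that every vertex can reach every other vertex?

No

There is no directed path from d to b, so the graph is not strongly connected.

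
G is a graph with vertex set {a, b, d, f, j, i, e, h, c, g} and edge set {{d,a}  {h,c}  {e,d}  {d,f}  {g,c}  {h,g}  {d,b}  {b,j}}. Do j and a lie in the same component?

From j we can reach a, b, d, e, f, j, which includes a.

Yes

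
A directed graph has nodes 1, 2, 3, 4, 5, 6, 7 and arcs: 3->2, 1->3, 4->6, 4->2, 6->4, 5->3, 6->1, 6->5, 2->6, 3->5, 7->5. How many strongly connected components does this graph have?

2

{1, 2, 3, 4, 5, 6} are all mutually reachable — one SCC of size 6.
{7} is an SCC by itself.
That gives 2 strongly connected components.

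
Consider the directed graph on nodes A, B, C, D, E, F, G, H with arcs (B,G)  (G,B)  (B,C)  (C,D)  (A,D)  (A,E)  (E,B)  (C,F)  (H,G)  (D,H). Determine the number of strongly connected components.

{B, C, D, G, H} are all mutually reachable — one SCC of size 5.
{A} is an SCC by itself.
{F} is an SCC by itself.
{E} is an SCC by itself.
That gives 4 strongly connected components.

4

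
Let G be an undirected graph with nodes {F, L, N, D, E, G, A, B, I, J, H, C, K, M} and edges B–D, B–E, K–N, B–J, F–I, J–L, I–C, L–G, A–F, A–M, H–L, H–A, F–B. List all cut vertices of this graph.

A, B, F, I, L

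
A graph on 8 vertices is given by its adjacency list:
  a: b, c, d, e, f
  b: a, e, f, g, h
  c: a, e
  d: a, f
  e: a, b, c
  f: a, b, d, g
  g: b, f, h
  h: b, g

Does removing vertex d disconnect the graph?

Deleting d leaves 1 component (was 1) (its neighbors a, f remain connected to each other), so d is not a cut vertex.

No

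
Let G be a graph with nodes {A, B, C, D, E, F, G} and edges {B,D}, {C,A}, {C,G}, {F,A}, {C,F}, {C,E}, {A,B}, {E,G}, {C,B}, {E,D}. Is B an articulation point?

Deleting B leaves 1 component (was 1) (its neighbors A, C, D remain connected to each other), so B is not a cut vertex.

No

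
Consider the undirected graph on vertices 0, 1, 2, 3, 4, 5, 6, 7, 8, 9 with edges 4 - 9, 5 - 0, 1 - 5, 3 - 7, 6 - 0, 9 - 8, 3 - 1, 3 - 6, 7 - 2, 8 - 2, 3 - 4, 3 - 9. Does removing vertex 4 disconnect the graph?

Deleting 4 leaves 1 component (was 1) (its neighbors 3, 9 remain connected to each other), so 4 is not a cut vertex.

No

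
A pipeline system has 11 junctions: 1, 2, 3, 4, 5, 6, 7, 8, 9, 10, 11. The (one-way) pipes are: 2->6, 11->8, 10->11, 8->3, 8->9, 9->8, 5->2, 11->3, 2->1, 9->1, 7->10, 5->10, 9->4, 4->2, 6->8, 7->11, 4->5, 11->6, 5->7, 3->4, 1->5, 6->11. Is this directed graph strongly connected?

Yes

From 9 we can reach every vertex (1, 2, 3, 4, 5, 6, 7, 8, 9, 10, 11), and every vertex can reach 9 (1, 2, 3, 4, 5, 6, 7, 8, 9, 10, 11). So the whole graph is one strongly connected component.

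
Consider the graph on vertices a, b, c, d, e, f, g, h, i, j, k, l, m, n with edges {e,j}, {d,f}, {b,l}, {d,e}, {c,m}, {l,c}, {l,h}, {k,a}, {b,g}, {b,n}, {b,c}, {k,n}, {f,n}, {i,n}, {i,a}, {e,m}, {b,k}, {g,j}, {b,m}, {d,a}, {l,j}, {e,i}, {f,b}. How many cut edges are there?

The edges on the cycle b-l-j-g-b are not bridges since each lies on that cycle.
But removing h-l disconnects h from l — this is a bridge.

1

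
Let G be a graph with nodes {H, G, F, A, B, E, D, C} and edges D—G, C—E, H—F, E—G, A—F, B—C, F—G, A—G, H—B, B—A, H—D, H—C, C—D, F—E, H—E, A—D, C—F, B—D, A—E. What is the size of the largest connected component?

Starting from A we can reach A, B, C, D, E, F, G, H. That is one component of size 8.
The largest has 8 vertices.

8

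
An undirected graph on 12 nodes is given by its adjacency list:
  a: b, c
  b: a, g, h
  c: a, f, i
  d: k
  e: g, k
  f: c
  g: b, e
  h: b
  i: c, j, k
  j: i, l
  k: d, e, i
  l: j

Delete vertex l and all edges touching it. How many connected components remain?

1

With l gone, the remaining components are: {a, b, c, d, e, f, g, h, i, j, k}.
That is 1 component.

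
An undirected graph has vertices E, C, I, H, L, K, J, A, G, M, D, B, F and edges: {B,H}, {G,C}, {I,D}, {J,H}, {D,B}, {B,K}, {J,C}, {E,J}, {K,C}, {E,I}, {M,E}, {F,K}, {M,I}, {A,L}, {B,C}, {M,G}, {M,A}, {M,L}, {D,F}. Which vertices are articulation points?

M

Removing M increases the component count from 1 to 2, so M is a cut vertex.
By contrast removing B leaves 1 component; it is not a cut vertex. No other vertex is a cut vertex either.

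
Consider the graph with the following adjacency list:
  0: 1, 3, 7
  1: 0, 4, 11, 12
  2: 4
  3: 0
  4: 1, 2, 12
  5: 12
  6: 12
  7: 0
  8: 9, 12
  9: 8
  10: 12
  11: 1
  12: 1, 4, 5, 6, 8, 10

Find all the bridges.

The edges on the cycle 1-12-4-1 are not bridges since each lies on that cycle.
But removing 2-4 disconnects 2 from 4; removing 12-8 disconnects 12 from 8; removing 8-9 disconnects 8 from 9; removing 0-3 disconnects 0 from 3 — these are bridges.
In total 10 edges are bridges.

0-1, 0-3, 0-7, 1-11, 10-12, 12-5, 12-6, 12-8, 2-4, 8-9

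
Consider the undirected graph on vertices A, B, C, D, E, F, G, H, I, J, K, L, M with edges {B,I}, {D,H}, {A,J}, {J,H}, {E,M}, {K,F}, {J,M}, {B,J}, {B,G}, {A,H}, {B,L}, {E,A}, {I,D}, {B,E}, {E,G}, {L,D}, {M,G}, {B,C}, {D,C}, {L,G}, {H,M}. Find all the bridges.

The edges on the cycle B-I-D-L-B are not bridges since each lies on that cycle.
But removing K–F disconnects K from F — this is a bridge.

F-K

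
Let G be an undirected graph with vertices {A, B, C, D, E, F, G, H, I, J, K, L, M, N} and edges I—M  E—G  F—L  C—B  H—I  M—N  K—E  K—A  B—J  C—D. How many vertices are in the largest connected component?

4

Starting from F we can reach F, L. That is one component of size 2.
Starting from B we can reach B, C, D, J. That is one component of size 4.
Starting from H we can reach H, I, M, N. That is one component of size 4.
Starting from A we can reach A, E, G, K. That is one component of size 4.
The largest has 4 vertices.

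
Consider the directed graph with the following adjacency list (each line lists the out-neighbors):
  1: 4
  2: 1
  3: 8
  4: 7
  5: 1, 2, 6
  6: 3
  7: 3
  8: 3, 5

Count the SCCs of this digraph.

1

{1, 2, 3, 4, 5, 6, 7, 8} are all mutually reachable — one SCC of size 8.
That gives 1 strongly connected component.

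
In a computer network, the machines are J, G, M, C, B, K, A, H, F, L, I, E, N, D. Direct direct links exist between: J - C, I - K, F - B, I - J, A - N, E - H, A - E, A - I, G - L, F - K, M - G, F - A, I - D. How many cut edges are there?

The edges on the cycle F-A-I-K-F are not bridges since each lies on that cycle.
But removing D - I disconnects D from I; removing A - E disconnects A from E; removing M - G disconnects M from G; removing F - B disconnects F from B — these are bridges.
In total 9 edges are bridges.

9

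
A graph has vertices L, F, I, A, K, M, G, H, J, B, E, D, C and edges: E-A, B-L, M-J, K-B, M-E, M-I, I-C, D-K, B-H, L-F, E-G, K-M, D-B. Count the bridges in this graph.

The edges on the cycle D-K-B-D are not bridges since each lies on that cycle.
But removing F-L disconnects F from L; removing C-I disconnects C from I; removing A-E disconnects A from E; removing M-E disconnects M from E — these are bridges.
In total 10 edges are bridges.

10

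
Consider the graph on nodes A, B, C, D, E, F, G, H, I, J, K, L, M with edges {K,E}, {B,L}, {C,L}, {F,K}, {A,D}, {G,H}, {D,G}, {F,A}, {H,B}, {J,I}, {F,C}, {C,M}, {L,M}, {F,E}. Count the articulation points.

Removing F increases the component count from 2 to 3, so F is a cut vertex.
By contrast removing H leaves 2 components; it is not a cut vertex. No other vertex is a cut vertex either.

1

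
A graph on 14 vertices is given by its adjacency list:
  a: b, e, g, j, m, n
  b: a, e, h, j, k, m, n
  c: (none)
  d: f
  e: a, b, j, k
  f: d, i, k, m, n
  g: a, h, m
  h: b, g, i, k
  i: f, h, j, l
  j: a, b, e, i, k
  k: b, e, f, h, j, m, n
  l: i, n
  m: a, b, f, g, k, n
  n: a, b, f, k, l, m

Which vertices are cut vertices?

Removing f increases the component count from 2 to 3, so f is a cut vertex.
By contrast removing m leaves 2 components; it is not a cut vertex. No other vertex is a cut vertex either.

f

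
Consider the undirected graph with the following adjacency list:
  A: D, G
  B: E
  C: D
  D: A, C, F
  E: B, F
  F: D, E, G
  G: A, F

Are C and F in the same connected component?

From C we can reach A, B, C, D, E, F, G, which includes F.

Yes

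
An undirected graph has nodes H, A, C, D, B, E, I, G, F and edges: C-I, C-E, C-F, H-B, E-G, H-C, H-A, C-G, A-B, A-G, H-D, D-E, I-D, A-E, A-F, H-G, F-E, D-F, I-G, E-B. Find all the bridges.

The edges on the cycle H-A-G-C-H are not bridges since each lies on that cycle.
Every edge lies on some cycle, so there are no bridges.

none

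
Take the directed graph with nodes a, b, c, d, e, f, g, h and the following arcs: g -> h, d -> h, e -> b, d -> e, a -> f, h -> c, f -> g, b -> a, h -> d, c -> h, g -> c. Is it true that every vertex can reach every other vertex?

Yes

From f we can reach every vertex (a, b, c, d, e, f, g, h), and every vertex can reach f (a, b, c, d, e, f, g, h). So the whole graph is one strongly connected component.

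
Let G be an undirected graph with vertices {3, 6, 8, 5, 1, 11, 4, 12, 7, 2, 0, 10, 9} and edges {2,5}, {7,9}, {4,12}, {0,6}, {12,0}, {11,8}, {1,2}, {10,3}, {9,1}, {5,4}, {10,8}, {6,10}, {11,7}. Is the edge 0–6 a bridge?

No

After removing 0–6, the path 0-12-4-5-2-1-9-7-11-8-10-6 still connects them, so the edge is not a bridge.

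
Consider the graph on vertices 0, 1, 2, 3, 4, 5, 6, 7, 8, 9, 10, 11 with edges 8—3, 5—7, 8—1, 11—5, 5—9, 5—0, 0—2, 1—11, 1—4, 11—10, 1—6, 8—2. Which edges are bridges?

The edges on the cycle 8-1-11-5-0-2-8 are not bridges since each lies on that cycle.
But removing 7—5 disconnects 7 from 5; removing 6—1 disconnects 6 from 1; removing 1—4 disconnects 1 from 4; removing 9—5 disconnects 9 from 5 — these are bridges.
In total 6 edges are bridges.

1-4, 1-6, 10-11, 3-8, 5-7, 5-9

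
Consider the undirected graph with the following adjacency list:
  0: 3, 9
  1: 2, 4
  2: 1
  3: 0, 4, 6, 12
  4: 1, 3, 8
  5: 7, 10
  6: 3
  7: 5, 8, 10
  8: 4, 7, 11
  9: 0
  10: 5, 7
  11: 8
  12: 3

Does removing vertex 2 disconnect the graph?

No

Deleting 2 leaves 1 component (was 1), so 2 is not a cut vertex.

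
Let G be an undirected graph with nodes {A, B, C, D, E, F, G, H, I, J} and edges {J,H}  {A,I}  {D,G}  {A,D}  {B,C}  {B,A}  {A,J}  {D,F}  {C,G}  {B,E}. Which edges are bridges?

A-I, A-J, B-E, D-F, H-J

The edges on the cycle B-C-G-D-A-B are not bridges since each lies on that cycle.
But removing J–H disconnects J from H; removing D–F disconnects D from F; removing I–A disconnects I from A; removing J–A disconnects J from A — these are bridges.
In total 5 edges are bridges.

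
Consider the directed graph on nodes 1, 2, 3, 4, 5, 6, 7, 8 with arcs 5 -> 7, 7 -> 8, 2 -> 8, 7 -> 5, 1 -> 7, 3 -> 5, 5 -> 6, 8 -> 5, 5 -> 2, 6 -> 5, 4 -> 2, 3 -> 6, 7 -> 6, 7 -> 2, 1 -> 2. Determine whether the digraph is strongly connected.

No

There is no directed path from 1 to 3, so the graph is not strongly connected.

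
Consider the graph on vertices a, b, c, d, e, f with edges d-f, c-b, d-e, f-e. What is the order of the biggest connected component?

a is isolated — a component by itself.
Starting from b we can reach b, c. That is one component of size 2.
Starting from d we can reach d, e, f. That is one component of size 3.
The largest has 3 vertices.

3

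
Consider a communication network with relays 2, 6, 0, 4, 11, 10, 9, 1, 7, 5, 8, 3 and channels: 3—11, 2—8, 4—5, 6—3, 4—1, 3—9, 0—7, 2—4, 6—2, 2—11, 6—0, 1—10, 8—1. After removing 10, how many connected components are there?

1

With 10 gone, the remaining components are: {0, 1, 2, 3, 4, 5, 6, 7, 8, 9, 11}.
That is 1 component.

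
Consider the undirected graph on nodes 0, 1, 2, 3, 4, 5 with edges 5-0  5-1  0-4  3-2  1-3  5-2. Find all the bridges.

0-4, 0-5

The edges on the cycle 5-1-3-2-5 are not bridges since each lies on that cycle.
But removing 0-4 disconnects 0 from 4; removing 5-0 disconnects 5 from 0 — these are bridges.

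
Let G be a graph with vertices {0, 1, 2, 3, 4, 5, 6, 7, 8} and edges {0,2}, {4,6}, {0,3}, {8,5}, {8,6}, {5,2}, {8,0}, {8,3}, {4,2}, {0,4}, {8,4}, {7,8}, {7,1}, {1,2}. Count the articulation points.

0

Removing 2, for instance, still leaves 1 component. No single vertex removal increases the component count — the graph has no articulation points.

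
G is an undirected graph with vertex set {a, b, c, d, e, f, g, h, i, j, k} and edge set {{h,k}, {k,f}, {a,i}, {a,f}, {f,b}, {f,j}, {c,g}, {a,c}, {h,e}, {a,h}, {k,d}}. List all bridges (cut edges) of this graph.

The edges on the cycle a-h-k-f-a are not bridges since each lies on that cycle.
But removing f - b disconnects f from b; removing a - c disconnects a from c; removing j - f disconnects j from f; removing a - i disconnects a from i — these are bridges.
In total 7 edges are bridges.

a-c, a-i, b-f, c-g, d-k, e-h, f-j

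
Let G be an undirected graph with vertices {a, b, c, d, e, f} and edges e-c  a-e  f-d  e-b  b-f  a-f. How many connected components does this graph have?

1

Starting from a we can reach a, b, c, d, e, f. That is one component of size 6.
Total: 1 component.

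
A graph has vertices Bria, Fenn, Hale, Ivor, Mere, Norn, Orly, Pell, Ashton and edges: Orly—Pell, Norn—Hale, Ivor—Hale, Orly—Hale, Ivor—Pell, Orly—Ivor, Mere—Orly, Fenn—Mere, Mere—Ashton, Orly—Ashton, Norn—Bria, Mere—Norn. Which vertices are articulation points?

Mere, Norn

Removing Mere increases the component count from 1 to 2, so Mere is a cut vertex.
Removing Norn increases the component count from 1 to 2, so Norn is a cut vertex.
By contrast removing Bria leaves 1 component; it is not a cut vertex. No other vertex is a cut vertex either.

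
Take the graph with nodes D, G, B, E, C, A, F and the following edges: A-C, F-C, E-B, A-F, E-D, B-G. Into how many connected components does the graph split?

2

Starting from A we can reach A, C, F. That is one component of size 3.
Starting from B we can reach B, D, E, G. That is one component of size 4.
Total: 2 components.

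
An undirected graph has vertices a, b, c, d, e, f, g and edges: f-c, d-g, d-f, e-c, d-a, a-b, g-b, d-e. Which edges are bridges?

The edges on the cycle d-g-b-a-d are not bridges since each lies on that cycle.
Every edge lies on some cycle, so there are no bridges.

none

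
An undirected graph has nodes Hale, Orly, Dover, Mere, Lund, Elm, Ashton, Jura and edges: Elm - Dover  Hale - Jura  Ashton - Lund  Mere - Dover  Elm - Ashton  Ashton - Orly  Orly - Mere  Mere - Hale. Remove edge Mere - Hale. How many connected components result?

2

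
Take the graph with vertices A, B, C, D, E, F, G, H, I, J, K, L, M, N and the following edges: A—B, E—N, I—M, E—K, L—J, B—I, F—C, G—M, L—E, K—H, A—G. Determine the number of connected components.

4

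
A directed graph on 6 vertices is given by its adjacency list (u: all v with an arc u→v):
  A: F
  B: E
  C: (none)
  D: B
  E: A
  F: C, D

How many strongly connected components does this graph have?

2

{A, B, D, E, F} are all mutually reachable — one SCC of size 5.
{C} is an SCC by itself.
That gives 2 strongly connected components.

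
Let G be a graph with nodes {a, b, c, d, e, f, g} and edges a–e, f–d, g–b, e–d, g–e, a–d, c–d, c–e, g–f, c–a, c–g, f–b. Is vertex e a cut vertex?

Deleting e leaves 1 component (was 1) (its neighbors a, c, d, g remain connected to each other), so e is not a cut vertex.

No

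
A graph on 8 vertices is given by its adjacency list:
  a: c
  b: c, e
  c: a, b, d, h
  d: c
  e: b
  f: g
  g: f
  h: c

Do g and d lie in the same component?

The component containing g is {f, g}, and d is not in it.

No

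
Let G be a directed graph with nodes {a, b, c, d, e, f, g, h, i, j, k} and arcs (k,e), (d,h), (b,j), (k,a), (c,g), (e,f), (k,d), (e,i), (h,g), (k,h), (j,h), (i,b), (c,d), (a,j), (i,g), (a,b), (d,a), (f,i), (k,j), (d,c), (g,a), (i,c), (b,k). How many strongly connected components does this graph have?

1

{a, b, c, d, e, f, g, h, i, j, k} are all mutually reachable — one SCC of size 11.
That gives 1 strongly connected component.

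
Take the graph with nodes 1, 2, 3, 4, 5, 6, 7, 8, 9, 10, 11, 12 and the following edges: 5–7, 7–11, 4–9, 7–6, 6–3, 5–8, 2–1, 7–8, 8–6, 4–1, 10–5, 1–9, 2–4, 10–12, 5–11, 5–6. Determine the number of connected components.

2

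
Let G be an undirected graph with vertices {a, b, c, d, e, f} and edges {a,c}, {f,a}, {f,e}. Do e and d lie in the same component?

No

The component containing e is {a, c, e, f}, and d is not in it.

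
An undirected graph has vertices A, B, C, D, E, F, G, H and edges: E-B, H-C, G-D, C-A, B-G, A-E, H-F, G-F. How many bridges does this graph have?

The edges on the cycle H-C-A-E-B-G-F-H are not bridges since each lies on that cycle.
But removing G-D disconnects G from D — this is a bridge.

1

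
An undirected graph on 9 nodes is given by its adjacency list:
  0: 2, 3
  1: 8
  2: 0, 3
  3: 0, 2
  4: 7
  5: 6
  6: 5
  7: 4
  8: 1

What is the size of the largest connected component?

3

Starting from 4 we can reach 4, 7. That is one component of size 2.
Starting from 5 we can reach 5, 6. That is one component of size 2.
Starting from 1 we can reach 1, 8. That is one component of size 2.
Starting from 0 we can reach 0, 2, 3. That is one component of size 3.
The largest has 3 vertices.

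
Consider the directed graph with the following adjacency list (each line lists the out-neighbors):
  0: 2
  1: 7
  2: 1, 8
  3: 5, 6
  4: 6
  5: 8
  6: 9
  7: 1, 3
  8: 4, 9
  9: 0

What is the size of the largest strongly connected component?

10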